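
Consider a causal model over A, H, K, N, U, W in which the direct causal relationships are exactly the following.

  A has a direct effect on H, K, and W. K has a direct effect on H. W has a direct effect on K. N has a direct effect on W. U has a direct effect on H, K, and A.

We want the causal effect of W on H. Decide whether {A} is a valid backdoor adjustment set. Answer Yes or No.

Backdoor paths from W to H (paths whose first edge points into W):
  P1: W <- A <- U -> K -> H
  P2: W <- A <- U -> H
  P3: W <- A -> K <- U -> H
  P4: W <- A -> K -> H
  P5: W <- A -> H
Condition 1 (no descendant of W in the set): holds — descendants of W are {H, K}; none are in {A}.
Condition 2 (every backdoor path blocked by {A}):
  P1: blocked at chain node A ∈ conditioning set.
  P2: blocked at chain node A ∈ conditioning set.
  P3: blocked at fork node A ∈ conditioning set.
  P4: blocked at fork node A ∈ conditioning set.
  P5: blocked at fork node A ∈ conditioning set.
{A} satisfies the backdoor criterion.

Yes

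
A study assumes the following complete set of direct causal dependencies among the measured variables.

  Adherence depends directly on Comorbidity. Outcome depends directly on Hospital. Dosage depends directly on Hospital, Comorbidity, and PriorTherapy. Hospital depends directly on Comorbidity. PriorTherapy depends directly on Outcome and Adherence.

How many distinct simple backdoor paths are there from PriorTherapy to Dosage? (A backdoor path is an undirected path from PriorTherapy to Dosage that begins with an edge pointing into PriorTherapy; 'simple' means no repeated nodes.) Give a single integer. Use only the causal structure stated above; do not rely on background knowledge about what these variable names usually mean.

A backdoor path from PriorTherapy to Dosage is any simple undirected path whose first edge points into PriorTherapy (i.e. leaves PriorTherapy via a parent).
Parents of PriorTherapy: {Adherence, Outcome}.
Enumerating:
  P1: PriorTherapy <- Outcome <- Hospital <- Comorbidity -> Dosage
  P2: PriorTherapy <- Outcome <- Hospital -> Dosage
  P3: PriorTherapy <- Adherence <- Comorbidity -> Hospital -> Dosage
  P4: PriorTherapy <- Adherence <- Comorbidity -> Dosage
That exhausts the simple backdoor paths. Count: 4.

4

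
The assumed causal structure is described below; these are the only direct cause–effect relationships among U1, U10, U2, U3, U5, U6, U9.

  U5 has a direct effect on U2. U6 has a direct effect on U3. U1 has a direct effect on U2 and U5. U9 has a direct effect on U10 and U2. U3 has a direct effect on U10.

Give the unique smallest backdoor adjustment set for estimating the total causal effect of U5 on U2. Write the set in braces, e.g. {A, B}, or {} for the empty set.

{U1}

Variables eligible for adjustment (non-descendants of U5, excluding U5 and U2): {U1, U10, U3, U6, U9}.
Backdoor paths from U5 to U2:
  P1: U5 <- U1 -> U2
The empty set is not sufficient: P1 (U5 <- U1 -> U2) has no collider blocking it and no conditioned non-collider, so it is open.
Try {U1}:
  P1: blocked at fork node U1 ∈ conditioning set.
{U1} contains no descendant of U5 and blocks every backdoor path.
No other singleton works — e.g. {U6} leaves P1 open — so {U1} is the unique smallest valid adjustment set.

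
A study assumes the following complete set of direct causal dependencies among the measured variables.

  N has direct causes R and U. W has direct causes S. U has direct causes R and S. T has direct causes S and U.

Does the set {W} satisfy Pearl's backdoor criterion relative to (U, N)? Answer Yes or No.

No

Backdoor paths from U to N (paths whose first edge points into U):
  P1: U <- R -> N
Condition 1 (no descendant of U in the set): holds — descendants of U are {N, T}; none are in {W}.
Condition 2 (every backdoor path blocked by {W}):
  P1: open — no interior node is in the conditioning set.
{W} does not satisfy the backdoor criterion.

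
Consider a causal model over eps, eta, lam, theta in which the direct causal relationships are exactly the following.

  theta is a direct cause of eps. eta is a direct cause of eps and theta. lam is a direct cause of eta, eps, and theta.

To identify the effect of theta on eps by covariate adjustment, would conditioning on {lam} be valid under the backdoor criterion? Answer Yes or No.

Backdoor paths from theta to eps (paths whose first edge points into theta):
  P1: theta <- lam -> eta -> eps
  P2: theta <- lam -> eps
  P3: theta <- eta <- lam -> eps
  P4: theta <- eta -> eps
Condition 1 (no descendant of theta in the set): holds — descendants of theta are {eps}; none are in {lam}.
Condition 2 (every backdoor path blocked by {lam}):
  P1: blocked at fork node lam ∈ conditioning set.
  P2: blocked at fork node lam ∈ conditioning set.
  P3: blocked at fork node lam ∈ conditioning set.
  P4: open — no interior node is in the conditioning set.
{lam} does not satisfy the backdoor criterion.

No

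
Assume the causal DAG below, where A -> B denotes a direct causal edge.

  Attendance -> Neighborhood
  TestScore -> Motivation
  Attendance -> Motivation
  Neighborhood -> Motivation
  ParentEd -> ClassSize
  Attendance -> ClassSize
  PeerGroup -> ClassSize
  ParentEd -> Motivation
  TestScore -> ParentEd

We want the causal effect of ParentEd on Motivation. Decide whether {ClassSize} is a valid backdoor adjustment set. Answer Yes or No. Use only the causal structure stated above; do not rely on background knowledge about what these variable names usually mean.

No

Backdoor paths from ParentEd to Motivation (paths whose first edge points into ParentEd):
  P1: ParentEd <- TestScore -> Motivation
Condition 1 (no descendant of ParentEd in the set): FAILS — ClassSize is a descendant of ParentEd.
Condition 2 (every backdoor path blocked by {ClassSize}):
  P1: open — no interior node is in the conditioning set.
{ClassSize} does not satisfy the backdoor criterion.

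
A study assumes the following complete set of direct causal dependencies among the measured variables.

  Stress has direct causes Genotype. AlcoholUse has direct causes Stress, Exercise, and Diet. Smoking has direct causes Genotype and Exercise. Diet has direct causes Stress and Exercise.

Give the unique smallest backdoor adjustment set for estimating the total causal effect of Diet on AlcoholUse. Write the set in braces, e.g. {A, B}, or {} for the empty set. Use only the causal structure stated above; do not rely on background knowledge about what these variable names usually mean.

{Exercise, Stress}

Variables eligible for adjustment (non-descendants of Diet, excluding Diet and AlcoholUse): {Exercise, Genotype, Smoking, Stress}.
Backdoor paths from Diet to AlcoholUse:
  P1: Diet <- Exercise -> AlcoholUse
  P2: Diet <- Exercise -> Smoking <- Genotype -> Stress -> AlcoholUse
  P3: Diet <- Stress <- Genotype -> Smoking <- Exercise -> AlcoholUse
  P4: Diet <- Stress -> AlcoholUse
The empty set is not sufficient: P1 (Diet <- Exercise -> AlcoholUse) has no collider blocking it and no conditioned non-collider, so it is open.
Try {Exercise, Stress}:
  P1: blocked at fork node Exercise ∈ conditioning set.
  P2: blocked at fork node Exercise ∈ conditioning set.
  P3: blocked at chain node Stress ∈ conditioning set.
  P4: blocked at fork node Stress ∈ conditioning set.
{Exercise, Stress} contains no descendant of Diet and blocks every backdoor path.
Every element of {Exercise, Stress} is needed (dropping Exercise leaves P1 open; dropping Stress leaves P4 open), so no proper subset is valid.
Among all size-2 subsets of the eligible variables, only {Exercise, Stress} blocks every backdoor path, so it is the unique smallest valid adjustment set.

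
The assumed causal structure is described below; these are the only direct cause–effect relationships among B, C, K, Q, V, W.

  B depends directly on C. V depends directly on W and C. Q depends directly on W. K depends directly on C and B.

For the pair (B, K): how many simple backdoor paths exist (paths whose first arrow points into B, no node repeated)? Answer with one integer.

1

A backdoor path from B to K is any simple undirected path whose first edge points into B (i.e. leaves B via a parent).
Parents of B: {C}.
Enumerating:
  P1: B <- C -> K
That exhausts the simple backdoor paths. Count: 1.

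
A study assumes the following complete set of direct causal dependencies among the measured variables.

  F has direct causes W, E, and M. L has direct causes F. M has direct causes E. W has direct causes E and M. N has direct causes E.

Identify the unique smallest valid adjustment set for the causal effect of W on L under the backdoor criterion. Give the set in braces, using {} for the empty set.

{E, M}

Variables eligible for adjustment (non-descendants of W, excluding W and L): {E, M, N}.
Backdoor paths from W to L:
  P1: W <- E -> M -> F -> L
  P2: W <- E -> F -> L
  P3: W <- M <- E -> F -> L
  P4: W <- M -> F -> L
The empty set is not sufficient: P1 (W <- E -> M -> F -> L) has no collider blocking it and no conditioned non-collider, so it is open.
Try {E, M}:
  P1: blocked at fork node E ∈ conditioning set.
  P2: blocked at fork node E ∈ conditioning set.
  P3: blocked at chain node M ∈ conditioning set.
  P4: blocked at fork node M ∈ conditioning set.
{E, M} contains no descendant of W and blocks every backdoor path.
Every element of {E, M} is needed (dropping E leaves P2 open; dropping M leaves P4 open), so no proper subset is valid.
Among all size-2 subsets of the eligible variables, only {E, M} blocks every backdoor path, so it is the unique smallest valid adjustment set.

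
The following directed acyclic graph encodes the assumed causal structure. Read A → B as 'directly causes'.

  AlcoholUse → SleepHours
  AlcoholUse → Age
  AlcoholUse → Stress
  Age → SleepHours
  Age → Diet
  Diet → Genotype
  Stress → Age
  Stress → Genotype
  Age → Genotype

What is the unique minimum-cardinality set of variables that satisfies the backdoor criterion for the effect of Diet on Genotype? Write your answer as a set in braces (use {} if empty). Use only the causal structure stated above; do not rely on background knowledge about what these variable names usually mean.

{Age}

Variables eligible for adjustment (non-descendants of Diet, excluding Diet and Genotype): {Age, AlcoholUse, SleepHours, Stress}.
Backdoor paths from Diet to Genotype:
  P1: Diet <- Age <- AlcoholUse -> Stress -> Genotype
  P2: Diet <- Age <- Stress -> Genotype
  P3: Diet <- Age -> SleepHours <- AlcoholUse -> Stress -> Genotype
  P4: Diet <- Age -> Genotype
The empty set is not sufficient: P1 (Diet <- Age <- AlcoholUse -> Stress -> Genotype) has no collider blocking it and no conditioned non-collider, so it is open.
Try {Age}:
  P1: blocked at chain node Age ∈ conditioning set.
  P2: blocked at chain node Age ∈ conditioning set.
  P3: blocked at fork node Age ∈ conditioning set.
  P4: blocked at fork node Age ∈ conditioning set.
{Age} contains no descendant of Diet and blocks every backdoor path.
No other singleton works — e.g. {AlcoholUse} leaves P2 open — so {Age} is the unique smallest valid adjustment set.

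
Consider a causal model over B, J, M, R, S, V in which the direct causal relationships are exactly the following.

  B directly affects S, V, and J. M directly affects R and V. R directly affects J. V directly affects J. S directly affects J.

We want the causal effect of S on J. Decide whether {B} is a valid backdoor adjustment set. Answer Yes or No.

Yes

Backdoor paths from S to J (paths whose first edge points into S):
  P1: S <- B -> V <- M -> R -> J
  P2: S <- B -> V -> J
  P3: S <- B -> J
Condition 1 (no descendant of S in the set): holds — descendants of S are {J}; none are in {B}.
Condition 2 (every backdoor path blocked by {B}):
  P1: blocked at fork node B ∈ conditioning set.
  P2: blocked at fork node B ∈ conditioning set.
  P3: blocked at fork node B ∈ conditioning set.
{B} satisfies the backdoor criterion.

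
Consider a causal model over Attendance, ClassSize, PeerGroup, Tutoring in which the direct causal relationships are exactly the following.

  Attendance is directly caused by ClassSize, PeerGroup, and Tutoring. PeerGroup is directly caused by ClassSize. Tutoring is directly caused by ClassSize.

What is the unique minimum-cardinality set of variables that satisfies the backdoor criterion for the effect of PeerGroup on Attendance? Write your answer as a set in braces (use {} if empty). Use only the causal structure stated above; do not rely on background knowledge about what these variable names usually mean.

Variables eligible for adjustment (non-descendants of PeerGroup, excluding PeerGroup and Attendance): {ClassSize, Tutoring}.
Backdoor paths from PeerGroup to Attendance:
  P1: PeerGroup <- ClassSize -> Tutoring -> Attendance
  P2: PeerGroup <- ClassSize -> Attendance
The empty set is not sufficient: P1 (PeerGroup <- ClassSize -> Tutoring -> Attendance) has no collider blocking it and no conditioned non-collider, so it is open.
Try {ClassSize}:
  P1: blocked at fork node ClassSize ∈ conditioning set.
  P2: blocked at fork node ClassSize ∈ conditioning set.
{ClassSize} contains no descendant of PeerGroup and blocks every backdoor path.
No other singleton works — e.g. {Tutoring} leaves P2 open — so {ClassSize} is the unique smallest valid adjustment set.

{ClassSize}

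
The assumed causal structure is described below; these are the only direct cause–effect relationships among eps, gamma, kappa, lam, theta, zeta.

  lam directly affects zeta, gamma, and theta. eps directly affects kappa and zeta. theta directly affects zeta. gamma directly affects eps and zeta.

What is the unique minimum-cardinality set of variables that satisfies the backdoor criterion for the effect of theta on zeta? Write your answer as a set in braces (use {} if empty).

Variables eligible for adjustment (non-descendants of theta, excluding theta and zeta): {eps, gamma, kappa, lam}.
Backdoor paths from theta to zeta:
  P1: theta <- lam -> gamma -> eps -> zeta
  P2: theta <- lam -> gamma -> zeta
  P3: theta <- lam -> zeta
The empty set is not sufficient: P1 (theta <- lam -> gamma -> eps -> zeta) has no collider blocking it and no conditioned non-collider, so it is open.
Try {lam}:
  P1: blocked at fork node lam ∈ conditioning set.
  P2: blocked at fork node lam ∈ conditioning set.
  P3: blocked at fork node lam ∈ conditioning set.
{lam} contains no descendant of theta and blocks every backdoor path.
No other singleton works — e.g. {gamma} leaves P3 open — so {lam} is the unique smallest valid adjustment set.

{lam}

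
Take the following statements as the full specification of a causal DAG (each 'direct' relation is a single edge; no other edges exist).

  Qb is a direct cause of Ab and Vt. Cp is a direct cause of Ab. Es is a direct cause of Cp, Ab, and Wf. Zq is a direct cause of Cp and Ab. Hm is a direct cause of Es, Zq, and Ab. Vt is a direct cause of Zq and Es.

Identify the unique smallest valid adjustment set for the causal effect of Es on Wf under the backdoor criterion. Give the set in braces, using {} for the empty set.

Variables eligible for adjustment (non-descendants of Es, excluding Es and Wf): {Hm, Qb, Vt, Zq}.
Backdoor paths from Es to Wf:
  (none)
With no backdoor paths the empty set already satisfies the criterion, and it is trivially minimal.

{}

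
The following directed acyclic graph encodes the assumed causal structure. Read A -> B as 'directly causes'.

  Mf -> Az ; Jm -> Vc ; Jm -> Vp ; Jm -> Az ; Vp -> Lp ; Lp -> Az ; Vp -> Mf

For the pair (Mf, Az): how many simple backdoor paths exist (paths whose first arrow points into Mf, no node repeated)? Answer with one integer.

A backdoor path from Mf to Az is any simple undirected path whose first edge points into Mf (i.e. leaves Mf via a parent).
Parents of Mf: {Vp}.
Enumerating:
  P1: Mf <- Vp <- Jm -> Az
  P2: Mf <- Vp -> Lp -> Az
That exhausts the simple backdoor paths. Count: 2.

2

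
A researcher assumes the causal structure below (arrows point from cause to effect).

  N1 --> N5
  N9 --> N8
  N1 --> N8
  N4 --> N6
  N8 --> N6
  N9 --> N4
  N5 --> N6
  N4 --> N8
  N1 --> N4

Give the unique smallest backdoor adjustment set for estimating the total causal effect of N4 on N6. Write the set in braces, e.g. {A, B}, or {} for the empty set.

Variables eligible for adjustment (non-descendants of N4, excluding N4 and N6): {N1, N5, N9}.
Backdoor paths from N4 to N6:
  P1: N4 <- N1 -> N5 -> N6
  P2: N4 <- N1 -> N8 -> N6
  P3: N4 <- N9 -> N8 <- N1 -> N5 -> N6
  P4: N4 <- N9 -> N8 -> N6
The empty set is not sufficient: P1 (N4 <- N1 -> N5 -> N6) has no collider blocking it and no conditioned non-collider, so it is open.
Try {N1, N9}:
  P1: blocked at fork node N1 ∈ conditioning set.
  P2: blocked at fork node N1 ∈ conditioning set.
  P3: blocked at fork node N9 ∈ conditioning set.
  P4: blocked at fork node N9 ∈ conditioning set.
{N1, N9} contains no descendant of N4 and blocks every backdoor path.
Every element of {N1, N9} is needed (dropping N1 leaves P1 open; dropping N9 leaves P4 open), so no proper subset is valid.
Among all size-2 subsets of the eligible variables, only {N1, N9} blocks every backdoor path, so it is the unique smallest valid adjustment set.

{N1, N9}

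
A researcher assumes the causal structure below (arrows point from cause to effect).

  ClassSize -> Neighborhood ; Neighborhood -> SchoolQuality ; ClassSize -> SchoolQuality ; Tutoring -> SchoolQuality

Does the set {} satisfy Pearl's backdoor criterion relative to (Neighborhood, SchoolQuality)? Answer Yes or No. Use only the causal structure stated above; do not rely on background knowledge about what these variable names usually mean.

Backdoor paths from Neighborhood to SchoolQuality (paths whose first edge points into Neighborhood):
  P1: Neighborhood <- ClassSize -> SchoolQuality
Condition 1 (no descendant of Neighborhood in the set): holds — descendants of Neighborhood are {SchoolQuality}; none are in {}.
Condition 2 (every backdoor path blocked by {}):
  P1: open — no interior node is in the conditioning set.
{} does not satisfy the backdoor criterion.

No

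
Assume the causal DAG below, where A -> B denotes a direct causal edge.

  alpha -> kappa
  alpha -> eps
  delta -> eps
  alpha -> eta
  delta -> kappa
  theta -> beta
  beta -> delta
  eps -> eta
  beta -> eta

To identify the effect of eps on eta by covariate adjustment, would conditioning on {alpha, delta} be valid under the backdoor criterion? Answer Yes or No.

Backdoor paths from eps to eta (paths whose first edge points into eps):
  P1: eps <- alpha -> kappa <- delta <- beta -> eta
  P2: eps <- alpha -> eta
  P3: eps <- delta <- beta -> eta
  P4: eps <- delta -> kappa <- alpha -> eta
Condition 1 (no descendant of eps in the set): holds — descendants of eps are {eta}; none are in {alpha, delta}.
Condition 2 (every backdoor path blocked by {alpha, delta}):
  P1: blocked at fork node alpha ∈ conditioning set.
  P2: blocked at fork node alpha ∈ conditioning set.
  P3: blocked at chain node delta ∈ conditioning set.
  P4: blocked at fork node delta ∈ conditioning set.
{alpha, delta} satisfies the backdoor criterion.

Yes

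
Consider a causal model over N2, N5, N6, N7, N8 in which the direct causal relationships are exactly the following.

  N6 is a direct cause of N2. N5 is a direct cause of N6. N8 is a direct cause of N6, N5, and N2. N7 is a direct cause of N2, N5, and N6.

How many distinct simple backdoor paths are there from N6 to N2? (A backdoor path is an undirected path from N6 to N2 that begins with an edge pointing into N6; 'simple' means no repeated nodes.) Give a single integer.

6

A backdoor path from N6 to N2 is any simple undirected path whose first edge points into N6 (i.e. leaves N6 via a parent).
Parents of N6: {N5, N7, N8}.
Enumerating:
  P1: N6 <- N8 -> N5 <- N7 -> N2
  P2: N6 <- N8 -> N2
  P3: N6 <- N7 -> N5 <- N8 -> N2
  P4: N6 <- N7 -> N2
  P5: N6 <- N5 <- N8 -> N2
  P6: N6 <- N5 <- N7 -> N2
That exhausts the simple backdoor paths. Count: 6.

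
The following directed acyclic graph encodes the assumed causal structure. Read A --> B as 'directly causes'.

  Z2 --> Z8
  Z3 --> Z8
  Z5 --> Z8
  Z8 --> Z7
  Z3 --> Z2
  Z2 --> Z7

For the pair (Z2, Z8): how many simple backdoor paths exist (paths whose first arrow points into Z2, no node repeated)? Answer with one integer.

A backdoor path from Z2 to Z8 is any simple undirected path whose first edge points into Z2 (i.e. leaves Z2 via a parent).
Parents of Z2: {Z3}.
Enumerating:
  P1: Z2 <- Z3 -> Z8
That exhausts the simple backdoor paths. Count: 1.

1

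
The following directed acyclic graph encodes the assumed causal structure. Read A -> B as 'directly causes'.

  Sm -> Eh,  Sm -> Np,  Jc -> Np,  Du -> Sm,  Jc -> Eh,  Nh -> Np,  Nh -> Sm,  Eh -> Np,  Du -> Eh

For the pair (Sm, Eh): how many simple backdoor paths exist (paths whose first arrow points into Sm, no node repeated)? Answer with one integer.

3

A backdoor path from Sm to Eh is any simple undirected path whose first edge points into Sm (i.e. leaves Sm via a parent).
Parents of Sm: {Du, Nh}.
Enumerating:
  P1: Sm <- Du -> Eh
  P2: Sm <- Nh -> Np <- Jc -> Eh
  P3: Sm <- Nh -> Np <- Eh
That exhausts the simple backdoor paths. Count: 3.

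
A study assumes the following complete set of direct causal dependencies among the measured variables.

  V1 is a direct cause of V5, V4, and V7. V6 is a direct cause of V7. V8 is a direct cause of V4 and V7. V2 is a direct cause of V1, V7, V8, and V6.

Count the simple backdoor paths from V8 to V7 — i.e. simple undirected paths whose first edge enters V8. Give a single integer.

A backdoor path from V8 to V7 is any simple undirected path whose first edge points into V8 (i.e. leaves V8 via a parent).
Parents of V8: {V2}.
Enumerating:
  P1: V8 <- V2 -> V6 -> V7
  P2: V8 <- V2 -> V1 -> V7
  P3: V8 <- V2 -> V7
That exhausts the simple backdoor paths. Count: 3.

3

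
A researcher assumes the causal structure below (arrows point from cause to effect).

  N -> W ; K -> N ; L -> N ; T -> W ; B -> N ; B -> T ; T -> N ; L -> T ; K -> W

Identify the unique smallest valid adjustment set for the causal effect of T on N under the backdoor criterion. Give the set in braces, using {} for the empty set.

{B, L}

Variables eligible for adjustment (non-descendants of T, excluding T and N): {B, K, L}.
Backdoor paths from T to N:
  P1: T <- B -> N
  P2: T <- L -> N
The empty set is not sufficient: P1 (T <- B -> N) has no collider blocking it and no conditioned non-collider, so it is open.
Try {B, L}:
  P1: blocked at fork node B ∈ conditioning set.
  P2: blocked at fork node L ∈ conditioning set.
{B, L} contains no descendant of T and blocks every backdoor path.
Every element of {B, L} is needed (dropping B leaves P1 open; dropping L leaves P2 open), so no proper subset is valid.
Among all size-2 subsets of the eligible variables, only {B, L} blocks every backdoor path, so it is the unique smallest valid adjustment set.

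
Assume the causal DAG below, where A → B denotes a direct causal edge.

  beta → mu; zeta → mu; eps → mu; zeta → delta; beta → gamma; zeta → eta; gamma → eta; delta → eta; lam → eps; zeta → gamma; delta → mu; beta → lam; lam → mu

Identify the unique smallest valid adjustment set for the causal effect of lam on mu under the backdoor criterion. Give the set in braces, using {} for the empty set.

Variables eligible for adjustment (non-descendants of lam, excluding lam and mu): {beta, delta, eta, gamma, zeta}.
Backdoor paths from lam to mu:
  P1: lam <- beta -> gamma <- zeta -> delta -> mu
  P2: lam <- beta -> gamma <- zeta -> eta <- delta -> mu
  P3: lam <- beta -> gamma <- zeta -> mu
  P4: lam <- beta -> gamma -> eta <- zeta -> delta -> mu
  P5: lam <- beta -> gamma -> eta <- zeta -> mu
  P6: lam <- beta -> gamma -> eta <- delta <- zeta -> mu
  P7: lam <- beta -> gamma -> eta <- delta -> mu
  P8: lam <- beta -> mu
The empty set is not sufficient: P8 (lam <- beta -> mu) has no collider blocking it and no conditioned non-collider, so it is open.
Try {beta}:
  P1: blocked at fork node beta ∈ conditioning set.
  P2: blocked at fork node beta ∈ conditioning set.
  P3: blocked at fork node beta ∈ conditioning set.
  P4: blocked at fork node beta ∈ conditioning set.
  P5: blocked at fork node beta ∈ conditioning set.
  P6: blocked at fork node beta ∈ conditioning set.
  P7: blocked at fork node beta ∈ conditioning set.
  P8: blocked at fork node beta ∈ conditioning set.
{beta} contains no descendant of lam and blocks every backdoor path.
No other singleton works — e.g. {zeta} leaves P8 open — so {beta} is the unique smallest valid adjustment set.

{beta}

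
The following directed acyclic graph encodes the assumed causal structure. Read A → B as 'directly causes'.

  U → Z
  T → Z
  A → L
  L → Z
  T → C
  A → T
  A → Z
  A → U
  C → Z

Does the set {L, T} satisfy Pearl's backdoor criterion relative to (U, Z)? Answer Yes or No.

Backdoor paths from U to Z (paths whose first edge points into U):
  P1: U <- A -> T -> C -> Z
  P2: U <- A -> T -> Z
  P3: U <- A -> L -> Z
  P4: U <- A -> Z
Condition 1 (no descendant of U in the set): holds — descendants of U are {Z}; none are in {L, T}.
Condition 2 (every backdoor path blocked by {L, T}):
  P1: blocked at chain node T ∈ conditioning set.
  P2: blocked at chain node T ∈ conditioning set.
  P3: blocked at chain node L ∈ conditioning set.
  P4: open — no interior node is in the conditioning set.
{L, T} does not satisfy the backdoor criterion.

No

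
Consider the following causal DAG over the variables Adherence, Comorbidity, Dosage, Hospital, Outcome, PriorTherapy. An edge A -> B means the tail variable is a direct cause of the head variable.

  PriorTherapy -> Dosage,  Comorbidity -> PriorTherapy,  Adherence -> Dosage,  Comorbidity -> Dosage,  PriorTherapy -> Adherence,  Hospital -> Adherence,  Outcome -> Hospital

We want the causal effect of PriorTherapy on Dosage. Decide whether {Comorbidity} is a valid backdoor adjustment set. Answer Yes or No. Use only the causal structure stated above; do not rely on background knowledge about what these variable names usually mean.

Backdoor paths from PriorTherapy to Dosage (paths whose first edge points into PriorTherapy):
  P1: PriorTherapy <- Comorbidity -> Dosage
Condition 1 (no descendant of PriorTherapy in the set): holds — descendants of PriorTherapy are {Adherence, Dosage}; none are in {Comorbidity}.
Condition 2 (every backdoor path blocked by {Comorbidity}):
  P1: blocked at fork node Comorbidity ∈ conditioning set.
{Comorbidity} satisfies the backdoor criterion.

Yes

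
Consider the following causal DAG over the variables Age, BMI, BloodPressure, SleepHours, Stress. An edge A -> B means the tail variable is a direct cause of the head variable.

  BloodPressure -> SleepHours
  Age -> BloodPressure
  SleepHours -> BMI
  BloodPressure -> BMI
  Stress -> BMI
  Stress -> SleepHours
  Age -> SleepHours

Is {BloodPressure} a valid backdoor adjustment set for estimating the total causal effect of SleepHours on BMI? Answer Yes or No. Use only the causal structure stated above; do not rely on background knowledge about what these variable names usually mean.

No

Backdoor paths from SleepHours to BMI (paths whose first edge points into SleepHours):
  P1: SleepHours <- Stress -> BMI
  P2: SleepHours <- Age -> BloodPressure -> BMI
  P3: SleepHours <- BloodPressure -> BMI
Condition 1 (no descendant of SleepHours in the set): holds — descendants of SleepHours are {BMI}; none are in {BloodPressure}.
Condition 2 (every backdoor path blocked by {BloodPressure}):
  P1: open — no interior node is in the conditioning set.
  P2: blocked at chain node BloodPressure ∈ conditioning set.
  P3: blocked at fork node BloodPressure ∈ conditioning set.
{BloodPressure} does not satisfy the backdoor criterion.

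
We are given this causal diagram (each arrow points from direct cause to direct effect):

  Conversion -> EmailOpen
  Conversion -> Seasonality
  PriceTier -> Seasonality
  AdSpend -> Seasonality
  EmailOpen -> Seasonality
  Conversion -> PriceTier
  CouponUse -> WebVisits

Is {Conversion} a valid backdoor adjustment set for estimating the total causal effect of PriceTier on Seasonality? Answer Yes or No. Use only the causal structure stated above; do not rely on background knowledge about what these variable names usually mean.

Backdoor paths from PriceTier to Seasonality (paths whose first edge points into PriceTier):
  P1: PriceTier <- Conversion -> EmailOpen -> Seasonality
  P2: PriceTier <- Conversion -> Seasonality
Condition 1 (no descendant of PriceTier in the set): holds — descendants of PriceTier are {Seasonality}; none are in {Conversion}.
Condition 2 (every backdoor path blocked by {Conversion}):
  P1: blocked at fork node Conversion ∈ conditioning set.
  P2: blocked at fork node Conversion ∈ conditioning set.
{Conversion} satisfies the backdoor criterion.

Yes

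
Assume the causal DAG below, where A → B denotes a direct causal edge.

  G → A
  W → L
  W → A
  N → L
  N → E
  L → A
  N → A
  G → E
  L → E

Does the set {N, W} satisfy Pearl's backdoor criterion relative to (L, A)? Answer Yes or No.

Yes

Backdoor paths from L to A (paths whose first edge points into L):
  P1: L <- N -> E <- G -> A
  P2: L <- N -> A
  P3: L <- W -> A
Condition 1 (no descendant of L in the set): holds — descendants of L are {A, E}; none are in {N, W}.
Condition 2 (every backdoor path blocked by {N, W}):
  P1: blocked at fork node N ∈ conditioning set.
  P2: blocked at fork node N ∈ conditioning set.
  P3: blocked at fork node W ∈ conditioning set.
{N, W} satisfies the backdoor criterion.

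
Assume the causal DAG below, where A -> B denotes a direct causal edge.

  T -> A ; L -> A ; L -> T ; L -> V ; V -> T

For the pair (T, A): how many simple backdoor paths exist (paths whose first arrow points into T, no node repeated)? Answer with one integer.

A backdoor path from T to A is any simple undirected path whose first edge points into T (i.e. leaves T via a parent).
Parents of T: {L, V}.
Enumerating:
  P1: T <- L -> A
  P2: T <- V <- L -> A
That exhausts the simple backdoor paths. Count: 2.

2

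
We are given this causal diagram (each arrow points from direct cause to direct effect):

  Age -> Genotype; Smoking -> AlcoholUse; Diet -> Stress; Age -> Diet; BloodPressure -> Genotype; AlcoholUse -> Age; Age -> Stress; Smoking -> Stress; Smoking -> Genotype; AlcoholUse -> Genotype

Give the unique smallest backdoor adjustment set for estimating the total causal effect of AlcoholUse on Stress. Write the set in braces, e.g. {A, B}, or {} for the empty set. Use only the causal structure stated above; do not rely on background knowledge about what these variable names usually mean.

Variables eligible for adjustment (non-descendants of AlcoholUse, excluding AlcoholUse and Stress): {BloodPressure, Smoking}.
Backdoor paths from AlcoholUse to Stress:
  P1: AlcoholUse <- Smoking -> Genotype <- Age -> Diet -> Stress
  P2: AlcoholUse <- Smoking -> Genotype <- Age -> Stress
  P3: AlcoholUse <- Smoking -> Stress
The empty set is not sufficient: P3 (AlcoholUse <- Smoking -> Stress) has no collider blocking it and no conditioned non-collider, so it is open.
Try {Smoking}:
  P1: blocked at fork node Smoking ∈ conditioning set.
  P2: blocked at fork node Smoking ∈ conditioning set.
  P3: blocked at fork node Smoking ∈ conditioning set.
{Smoking} contains no descendant of AlcoholUse and blocks every backdoor path.
No other singleton works — e.g. {BloodPressure} leaves P3 open — so {Smoking} is the unique smallest valid adjustment set.

{Smoking}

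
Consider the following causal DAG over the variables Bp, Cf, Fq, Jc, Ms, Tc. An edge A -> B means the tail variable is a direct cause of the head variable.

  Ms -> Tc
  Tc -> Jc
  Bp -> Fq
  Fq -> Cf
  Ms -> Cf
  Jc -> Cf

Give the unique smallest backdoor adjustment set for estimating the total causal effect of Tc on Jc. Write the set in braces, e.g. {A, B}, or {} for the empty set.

Variables eligible for adjustment (non-descendants of Tc, excluding Tc and Jc): {Bp, Fq, Ms}.
Backdoor paths from Tc to Jc:
  P1: Tc <- Ms -> Cf <- Jc
Each backdoor path contains an unconditioned collider, so every path is already blocked with the empty conditioning set:
  P1: blocked at collider Cf (neither it nor any descendant is in the conditioning set).
The empty set is therefore the unique smallest valid set.

{}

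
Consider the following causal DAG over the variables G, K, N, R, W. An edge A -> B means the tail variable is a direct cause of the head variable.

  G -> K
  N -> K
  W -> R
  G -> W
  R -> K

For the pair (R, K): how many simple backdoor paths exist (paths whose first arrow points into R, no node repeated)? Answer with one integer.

A backdoor path from R to K is any simple undirected path whose first edge points into R (i.e. leaves R via a parent).
Parents of R: {W}.
Enumerating:
  P1: R <- W <- G -> K
That exhausts the simple backdoor paths. Count: 1.

1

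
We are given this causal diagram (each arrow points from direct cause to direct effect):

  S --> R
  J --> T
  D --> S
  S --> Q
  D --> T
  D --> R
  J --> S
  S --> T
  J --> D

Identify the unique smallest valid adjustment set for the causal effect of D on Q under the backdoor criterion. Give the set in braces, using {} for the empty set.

Variables eligible for adjustment (non-descendants of D, excluding D and Q): {J}.
Backdoor paths from D to Q:
  P1: D <- J -> S -> Q
  P2: D <- J -> T <- S -> Q
The empty set is not sufficient: P1 (D <- J -> S -> Q) has no collider blocking it and no conditioned non-collider, so it is open.
Try {J}:
  P1: blocked at fork node J ∈ conditioning set.
  P2: blocked at fork node J ∈ conditioning set.
{J} contains no descendant of D and blocks every backdoor path.
{J} is the unique smallest valid adjustment set.

{J}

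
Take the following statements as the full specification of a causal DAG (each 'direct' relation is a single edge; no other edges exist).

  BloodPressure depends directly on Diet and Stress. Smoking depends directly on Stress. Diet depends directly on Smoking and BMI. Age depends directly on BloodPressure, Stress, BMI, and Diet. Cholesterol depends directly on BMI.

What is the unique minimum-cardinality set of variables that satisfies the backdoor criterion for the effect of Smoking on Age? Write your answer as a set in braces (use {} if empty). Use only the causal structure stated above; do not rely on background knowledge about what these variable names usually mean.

{Stress}

Variables eligible for adjustment (non-descendants of Smoking, excluding Smoking and Age): {BMI, Cholesterol, Stress}.
Backdoor paths from Smoking to Age:
  P1: Smoking <- Stress -> BloodPressure <- Diet <- BMI -> Age
  P2: Smoking <- Stress -> BloodPressure <- Diet -> Age
  P3: Smoking <- Stress -> BloodPressure -> Age
  P4: Smoking <- Stress -> Age
The empty set is not sufficient: P3 (Smoking <- Stress -> BloodPressure -> Age) has no collider blocking it and no conditioned non-collider, so it is open.
Try {Stress}:
  P1: blocked at fork node Stress ∈ conditioning set.
  P2: blocked at fork node Stress ∈ conditioning set.
  P3: blocked at fork node Stress ∈ conditioning set.
  P4: blocked at fork node Stress ∈ conditioning set.
{Stress} contains no descendant of Smoking and blocks every backdoor path.
No other singleton works — e.g. {BMI} leaves P3 open — so {Stress} is the unique smallest valid adjustment set.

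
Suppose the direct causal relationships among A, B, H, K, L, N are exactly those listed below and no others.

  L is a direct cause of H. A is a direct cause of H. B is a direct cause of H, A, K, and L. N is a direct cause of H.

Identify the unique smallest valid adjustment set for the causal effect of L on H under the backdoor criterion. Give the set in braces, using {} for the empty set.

{B}

Variables eligible for adjustment (non-descendants of L, excluding L and H): {A, B, K, N}.
Backdoor paths from L to H:
  P1: L <- B -> A -> H
  P2: L <- B -> H
The empty set is not sufficient: P1 (L <- B -> A -> H) has no collider blocking it and no conditioned non-collider, so it is open.
Try {B}:
  P1: blocked at fork node B ∈ conditioning set.
  P2: blocked at fork node B ∈ conditioning set.
{B} contains no descendant of L and blocks every backdoor path.
No other singleton works — e.g. {N} leaves P1 open — so {B} is the unique smallest valid adjustment set.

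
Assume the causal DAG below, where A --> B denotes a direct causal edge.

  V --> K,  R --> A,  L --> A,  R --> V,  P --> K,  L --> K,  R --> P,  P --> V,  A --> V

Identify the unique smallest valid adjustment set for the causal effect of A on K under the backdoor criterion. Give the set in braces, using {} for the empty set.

Variables eligible for adjustment (non-descendants of A, excluding A and K): {L, P, R}.
Backdoor paths from A to K:
  P1: A <- R -> P -> V -> K
  P2: A <- R -> P -> K
  P3: A <- R -> V <- P -> K
  P4: A <- R -> V -> K
  P5: A <- L -> K
The empty set is not sufficient: P1 (A <- R -> P -> V -> K) has no collider blocking it and no conditioned non-collider, so it is open.
Try {L, R}:
  P1: blocked at fork node R ∈ conditioning set.
  P2: blocked at fork node R ∈ conditioning set.
  P3: blocked at fork node R ∈ conditioning set.
  P4: blocked at fork node R ∈ conditioning set.
  P5: blocked at fork node L ∈ conditioning set.
{L, R} contains no descendant of A and blocks every backdoor path.
Every element of {L, R} is needed (dropping L leaves P5 open; dropping R leaves P1 open), so no proper subset is valid.
Among all size-2 subsets of the eligible variables, only {L, R} blocks every backdoor path, so it is the unique smallest valid adjustment set.

{L, R}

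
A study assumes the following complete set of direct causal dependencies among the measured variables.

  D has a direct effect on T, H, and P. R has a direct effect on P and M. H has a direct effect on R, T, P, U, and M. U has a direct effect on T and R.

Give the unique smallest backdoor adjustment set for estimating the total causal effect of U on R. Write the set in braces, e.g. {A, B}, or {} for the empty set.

Variables eligible for adjustment (non-descendants of U, excluding U and R): {D, H}.
Backdoor paths from U to R:
  P1: U <- H <- D -> P <- R
  P2: U <- H -> R
  P3: U <- H -> P <- R
  P4: U <- H -> T <- D -> P <- R
  P5: U <- H -> M <- R
The empty set is not sufficient: P2 (U <- H -> R) has no collider blocking it and no conditioned non-collider, so it is open.
Try {H}:
  P1: blocked at chain node H ∈ conditioning set.
  P2: blocked at fork node H ∈ conditioning set.
  P3: blocked at fork node H ∈ conditioning set.
  P4: blocked at fork node H ∈ conditioning set.
  P5: blocked at fork node H ∈ conditioning set.
{H} contains no descendant of U and blocks every backdoor path.
No other singleton works — e.g. {D} leaves P2 open — so {H} is the unique smallest valid adjustment set.

{H}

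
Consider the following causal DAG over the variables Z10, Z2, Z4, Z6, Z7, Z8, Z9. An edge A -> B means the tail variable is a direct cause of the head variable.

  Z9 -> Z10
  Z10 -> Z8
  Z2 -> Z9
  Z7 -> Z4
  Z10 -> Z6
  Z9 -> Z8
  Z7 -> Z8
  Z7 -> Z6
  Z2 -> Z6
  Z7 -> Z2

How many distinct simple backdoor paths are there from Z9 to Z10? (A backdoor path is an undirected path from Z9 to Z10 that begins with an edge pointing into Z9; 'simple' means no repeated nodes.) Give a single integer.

A backdoor path from Z9 to Z10 is any simple undirected path whose first edge points into Z9 (i.e. leaves Z9 via a parent).
Parents of Z9: {Z2}.
Enumerating:
  P1: Z9 <- Z2 <- Z7 -> Z8 <- Z10
  P2: Z9 <- Z2 <- Z7 -> Z6 <- Z10
  P3: Z9 <- Z2 -> Z6 <- Z7 -> Z8 <- Z10
  P4: Z9 <- Z2 -> Z6 <- Z10
That exhausts the simple backdoor paths. Count: 4.

4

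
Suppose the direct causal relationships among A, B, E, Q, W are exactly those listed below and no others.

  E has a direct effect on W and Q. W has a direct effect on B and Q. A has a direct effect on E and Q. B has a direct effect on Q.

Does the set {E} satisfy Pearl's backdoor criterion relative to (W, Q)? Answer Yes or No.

Backdoor paths from W to Q (paths whose first edge points into W):
  P1: W <- E <- A -> Q
  P2: W <- E -> Q
Condition 1 (no descendant of W in the set): holds — descendants of W are {B, Q}; none are in {E}.
Condition 2 (every backdoor path blocked by {E}):
  P1: blocked at chain node E ∈ conditioning set.
  P2: blocked at fork node E ∈ conditioning set.
{E} satisfies the backdoor criterion.

Yes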